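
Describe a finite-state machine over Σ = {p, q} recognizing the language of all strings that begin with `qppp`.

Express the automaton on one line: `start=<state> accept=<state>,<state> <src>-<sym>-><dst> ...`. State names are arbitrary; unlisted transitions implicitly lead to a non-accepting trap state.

Check the first 4 symbols one by one: S0 through S3 record how many have matched `qppp` so far; any wrong symbol goes to the dead state S5. After all 4 match we enter the accepting sink S4.
6 states suffice.
        p   q  
>  S0   S5  S1 
   S1   S2  S5 
   S2   S3  S5 
   S3   S4  S5 
 * S4   S4  S4 
   S5   S5  S5 
(> = start, * = accepting)

start=S0 accept=S4 S0-p->S5 S0-q->S1 S1-p->S2 S1-q->S5 S2-p->S3 S2-q->S5 S3-p->S4 S3-q->S5 S4-p->S4 S4-q->S4 S5-p->S5 S5-q->S5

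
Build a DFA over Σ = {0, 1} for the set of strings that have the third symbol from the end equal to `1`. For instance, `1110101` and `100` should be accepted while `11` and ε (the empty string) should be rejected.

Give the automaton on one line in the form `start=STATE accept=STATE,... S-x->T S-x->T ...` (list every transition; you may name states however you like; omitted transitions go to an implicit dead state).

start=q0 accept=q11,q12,q13,q14 q0-0->q1 q0-1->q2 q1-0->q3 q1-1->q4 q2-0->q5 q2-1->q6 q3-0->q7 q3-1->q8 q4-0->q9 q4-1->q10 q5-0->q11 q5-1->q12 q6-0->q13 q6-1->q14 q7-0->q7 q7-1->q8 q8-0->q9 q8-1->q10 q9-0->q11 q9-1->q12 q10-0->q13 q10-1->q14 q11-0->q7 q11-1->q8 q12-0->q9 q12-1->q10 q13-0->q11 q13-1->q12 q14-0->q13 q14-1->q14

A DFA must remember the last 3 symbols (since which symbol is third-to-last isn't known until the input ends). Use one state per possible window of the last ≤3 symbols; accept from those whose window starts with `1`.
15 states suffice.
          0    1  
>  q0     q1   q2 
   q1     q3   q4 
   q2     q5   q6 
   q3     q7   q8 
   q4     q9  q10 
   q5    q11  q12 
   q6    q13  q14 
   q7     q7   q8 
   q8     q9  q10 
   q9    q11  q12 
   q10   q13  q14 
 * q11    q7   q8 
 * q12    q9  q10 
 * q13   q11  q12 
 * q14   q13  q14 
(> = start, * = accepting)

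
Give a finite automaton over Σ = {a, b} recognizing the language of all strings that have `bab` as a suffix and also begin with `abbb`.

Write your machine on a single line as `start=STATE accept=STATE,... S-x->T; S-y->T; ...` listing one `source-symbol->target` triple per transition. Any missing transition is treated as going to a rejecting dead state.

Run two small machines in parallel and take their product. One (4 states) tracks how much of the suffix `bab` has currently been matched; the other (6 states) tracks whether the input so far still matches the prefix `abbb`. Each combined state is a pair, one component from each; accept when both components accept. Minimizing collapses redundant product states.
        a   b  
>  q0   q1  q2 
   q1   q2  q3 
   q2   q2  q2 
   q3   q2  q4 
   q4   q2  q5 
   q5   q6  q5 
   q6   q7  q8 
   q7   q7  q5 
 * q8   q6  q5 
(> = start, * = accepting)

start=q0; accept=q8; q0-a->q1; q0-b->q2; q1-a->q2; q1-b->q3; q2-a->q2; q2-b->q2; q3-a->q2; q3-b->q4; q4-a->q2; q4-b->q5; q5-a->q6; q5-b->q5; q6-a->q7; q6-b->q8; q7-a->q7; q7-b->q5; q8-a->q6; q8-b->q5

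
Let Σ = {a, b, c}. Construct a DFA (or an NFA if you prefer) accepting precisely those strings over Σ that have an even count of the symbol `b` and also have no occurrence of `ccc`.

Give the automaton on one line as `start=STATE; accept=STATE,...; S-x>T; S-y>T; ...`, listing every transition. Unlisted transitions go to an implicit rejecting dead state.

start=S0; accept=S0,S2,S4; S0-a>S0; S0-b>S1; S0-c>S2; S1-a>S1; S1-b>S0; S1-c>S3; S2-a>S0; S2-b>S1; S2-c>S4; S3-a>S1; S3-b>S0; S3-c>S5; S4-a>S0; S4-b>S1; S4-c>S6; S5-a>S1; S5-b>S0; S5-c>S6; S6-a>S6; S6-b>S6; S6-c>S6

Build one automaton per condition and run them in lockstep. The first has 2 states tracking the count of `b`s modulo 2; the second has 4 states tracking partial matches of the forbidden pattern `ccc`. A product state is a pair (one from each), accepting exactly when both do. Minimizing collapses redundant product states.
With 7 states:
        a   b   c  
>* S0   S0  S1  S2 
   S1   S1  S0  S3 
 * S2   S0  S1  S4 
   S3   S1  S0  S5 
 * S4   S0  S1  S6 
   S5   S1  S0  S6 
   S6   S6  S6  S6 
(> = start, * = accepting)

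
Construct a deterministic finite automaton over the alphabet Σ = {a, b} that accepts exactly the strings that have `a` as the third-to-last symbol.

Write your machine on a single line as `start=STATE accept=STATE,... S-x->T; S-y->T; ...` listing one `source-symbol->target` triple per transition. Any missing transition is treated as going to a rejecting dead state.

A DFA must remember the last 3 symbols (since which symbol is third-to-last isn't known until the input ends). Use one state per possible window of the last ≤3 symbols; accept from those whose window starts with `a`.
          a    b  
>  s0     s1   s2 
   s1     s3   s4 
   s2     s5   s6 
   s3     s7   s8 
   s4     s9  s10 
   s5    s11  s12 
   s6    s13  s14 
 * s7     s7   s8 
 * s8     s9  s10 
 * s9    s11  s12 
 * s10   s13  s14 
   s11    s7   s8 
   s12    s9  s10 
   s13   s11  s12 
   s14   s13  s14 
(> = start, * = accepting)

start=s0; accept=s7,s8,s9,s10; s0-a->s1; s0-b->s2; s1-a->s3; s1-b->s4; s2-a->s5; s2-b->s6; s3-a->s7; s3-b->s8; s4-a->s9; s4-b->s10; s5-a->s11; s5-b->s12; s6-a->s13; s6-b->s14; s7-a->s7; s7-b->s8; s8-a->s9; s8-b->s10; s9-a->s11; s9-b->s12; s10-a->s13; s10-b->s14; s11-a->s7; s11-b->s8; s12-a->s9; s12-b->s10; s13-a->s11; s13-b->s12; s14-a->s13; s14-b->s14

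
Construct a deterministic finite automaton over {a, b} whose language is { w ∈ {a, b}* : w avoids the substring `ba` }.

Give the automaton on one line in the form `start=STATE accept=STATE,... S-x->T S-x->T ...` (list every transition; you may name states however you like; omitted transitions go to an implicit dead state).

Track partial matches of the forbidden pattern `ba`. State q2 is a dead state reached once `ba` has occurred; every other state accepts. q0 means no part of `ba` is currently matched.
3 states suffice.
        a   b  
>* q0   q0  q1 
 * q1   q2  q1 
   q2   q2  q2 
(> = start, * = accepting)

start=q0 accept=q0,q1 q0-a->q0 q0-b->q1 q1-a->q2 q1-b->q1 q2-a->q2 q2-b->q2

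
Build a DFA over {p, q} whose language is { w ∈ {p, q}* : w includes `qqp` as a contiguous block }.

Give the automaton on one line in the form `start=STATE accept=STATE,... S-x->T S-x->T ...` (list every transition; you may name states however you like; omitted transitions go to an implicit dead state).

States S0..S2 record the length of the longest prefix of `qqp` that matches the current input suffix. Reaching S3 means `qqp` has been seen, and we stay there forever. Accept from S3.
4 states suffice.
        p   q  
>  S0   S0  S1 
   S1   S0  S2 
   S2   S3  S2 
 * S3   S3  S3 
(> = start, * = accepting)

start=S0 accept=S3 S0-p->S0 S0-q->S1 S1-p->S0 S1-q->S2 S2-p->S3 S2-q->S2 S3-p->S3 S3-q->S3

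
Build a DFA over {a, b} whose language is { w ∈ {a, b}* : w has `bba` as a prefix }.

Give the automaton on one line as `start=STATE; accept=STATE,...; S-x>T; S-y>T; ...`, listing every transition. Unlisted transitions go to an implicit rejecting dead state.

Check the first 3 symbols one by one: q0 through q2 record how many have matched `bba` so far; any wrong symbol goes to the dead state q4. After all 3 match we enter the accepting sink q3.
        a   b  
>  q0   q4  q1 
   q1   q4  q2 
   q2   q3  q4 
 * q3   q3  q3 
   q4   q4  q4 
(> = start, * = accepting)

start=q0; accept=q3; q0-a>q4; q0-b>q1; q1-a>q4; q1-b>q2; q2-a>q3; q2-b>q4; q3-a>q3; q3-b>q3; q4-a>q4; q4-b>q4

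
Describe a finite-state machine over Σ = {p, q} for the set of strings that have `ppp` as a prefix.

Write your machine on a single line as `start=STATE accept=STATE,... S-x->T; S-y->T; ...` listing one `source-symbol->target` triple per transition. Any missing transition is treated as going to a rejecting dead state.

start=s0; accept=s3; s0-p->s1; s0-q->s4; s1-p->s2; s1-q->s4; s2-p->s3; s2-q->s4; s3-p->s3; s3-q->s3; s4-p->s4; s4-q->s4

Check the first 3 symbols one by one: s0 through s2 record how many have matched `ppp` so far; any wrong symbol goes to the dead state s4. After all 3 match we enter the accepting sink s3.
A 5-state machine:
        p   q  
>  s0   s1  s4 
   s1   s2  s4 
   s2   s3  s4 
 * s3   s3  s3 
   s4   s4  s4 
(> = start, * = accepting)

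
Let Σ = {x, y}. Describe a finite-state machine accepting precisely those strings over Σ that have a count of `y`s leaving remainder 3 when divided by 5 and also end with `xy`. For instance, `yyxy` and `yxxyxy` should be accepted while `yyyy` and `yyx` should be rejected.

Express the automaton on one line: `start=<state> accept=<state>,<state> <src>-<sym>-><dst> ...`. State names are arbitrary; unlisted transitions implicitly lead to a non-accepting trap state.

Run two small machines in parallel and take their product. The first has 5 states tracking the count of `y`s modulo 5; the second has 3 states tracking how much of the suffix `xy` has currently been matched. A product state is a pair (one from each), accepting exactly when both do. Equivalent product states are then merged.
A 7-state machine:
        x   y  
>  q0   q0  q1 
   q1   q1  q2 
   q2   q3  q4 
   q3   q3  q5 
   q4   q4  q6 
 * q5   q4  q6 
   q6   q6  q0 
(> = start, * = accepting)

start=q0 accept=q5 q0-x->q0 q0-y->q1 q1-x->q1 q1-y->q2 q2-x->q3 q2-y->q4 q3-x->q3 q3-y->q5 q4-x->q4 q4-y->q6 q5-x->q4 q5-y->q6 q6-x->q6 q6-y->q0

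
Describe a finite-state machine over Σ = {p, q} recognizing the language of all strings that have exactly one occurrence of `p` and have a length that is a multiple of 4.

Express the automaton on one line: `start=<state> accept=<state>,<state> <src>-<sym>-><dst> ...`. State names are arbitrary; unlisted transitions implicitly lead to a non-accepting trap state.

start=A accept=I A-p->B A-q->C B-p->D B-q->E C-p->E C-q->F D-p->D D-q->D E-p->D E-q->G F-p->G F-q->H G-p->D G-q->I H-p->I H-q->A I-p->D I-q->B

Run two small machines in parallel and take their product. The first has 3 states tracking the count of `p`s, saturating at 2; the second has 4 states tracking the input length modulo 4. A product state is a pair (one from each), accepting exactly when both do. Equivalent product states are then merged.
       p  q 
>  A   B  C 
   B   D  E 
   C   E  F 
   D   D  D 
   E   D  G 
   F   G  H 
   G   D  I 
   H   I  A 
 * I   D  B 
(> = start, * = accepting)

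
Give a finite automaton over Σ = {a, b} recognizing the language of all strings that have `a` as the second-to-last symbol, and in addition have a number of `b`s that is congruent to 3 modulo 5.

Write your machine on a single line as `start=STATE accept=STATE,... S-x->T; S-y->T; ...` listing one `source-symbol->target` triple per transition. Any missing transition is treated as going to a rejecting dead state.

Build one automaton per condition and run them in lockstep. One (7 states) tracks the last 2 symbols read; the other (5 states) tracks the count of `b`s modulo 5. Each combined state is a pair, one component from each; accept when both components accept.
With 23 states:
          a    b  
>  q0     q1   q2 
   q1     q3   q4 
   q2     q5   q6 
   q3     q3   q4 
   q4     q5   q6 
   q5     q7   q8 
   q6     q9  q10 
   q7     q7   q8 
   q8     q9  q10 
   q9    q11  q12 
   q10   q13  q14 
   q11   q11  q12 
 * q12   q13  q14 
   q13   q15  q16 
   q14   q17  q18 
 * q15   q15  q16 
   q16   q17  q18 
   q17   q19  q20 
   q18   q21  q22 
   q19   q19  q20 
   q20   q21  q22 
   q21    q3   q4 
   q22    q5   q6 
(> = start, * = accepting)

start=q0; accept=q12,q15; q0-a->q1; q0-b->q2; q1-a->q3; q1-b->q4; q2-a->q5; q2-b->q6; q3-a->q3; q3-b->q4; q4-a->q5; q4-b->q6; q5-a->q7; q5-b->q8; q6-a->q9; q6-b->q10; q7-a->q7; q7-b->q8; q8-a->q9; q8-b->q10; q9-a->q11; q9-b->q12; q10-a->q13; q10-b->q14; q11-a->q11; q11-b->q12; q12-a->q13; q12-b->q14; q13-a->q15; q13-b->q16; q14-a->q17; q14-b->q18; q15-a->q15; q15-b->q16; q16-a->q17; q16-b->q18; q17-a->q19; q17-b->q20; q18-a->q21; q18-b->q22; q19-a->q19; q19-b->q20; q20-a->q21; q20-b->q22; q21-a->q3; q21-b->q4; q22-a->q5; q22-b->q6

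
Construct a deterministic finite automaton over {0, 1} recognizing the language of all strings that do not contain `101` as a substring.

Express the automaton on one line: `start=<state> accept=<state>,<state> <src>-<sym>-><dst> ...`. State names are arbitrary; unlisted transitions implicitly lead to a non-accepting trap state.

This is the complement of 'contains `101`'. Use the same substring-matching states — s0 through s3 holding how much of `101` has just been matched — but flip the accepting set: everything except the trap s3 accepts.
With 4 states:
        0   1  
>* s0   s0  s1 
 * s1   s2  s1 
 * s2   s0  s3 
   s3   s3  s3 
(> = start, * = accepting)

start=s0 accept=s0,s1,s2 s0-0->s0 s0-1->s1 s1-0->s2 s1-1->s1 s2-0->s0 s2-1->s3 s3-0->s3 s3-1->s3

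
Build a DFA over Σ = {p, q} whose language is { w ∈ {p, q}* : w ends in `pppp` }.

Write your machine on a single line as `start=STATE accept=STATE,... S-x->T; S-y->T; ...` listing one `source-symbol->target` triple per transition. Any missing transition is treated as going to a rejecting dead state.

start=A; accept=E; A-p->B; A-q->A; B-p->C; B-q->A; C-p->D; C-q->A; D-p->E; D-q->A; E-p->E; E-q->A

Let each state record the length of the longest suffix of the input read so far that is also a prefix of `pppp`. B means the last symbol is `p`; C means the last 2 symbols are `pp`; D means the last 3 symbols are `ppp`; E means the last 4 symbols are `pppp`. Accept only at E, where the string currently ends in `pppp`.
With 5 states:
       p  q 
>  A   B  A 
   B   C  A 
   C   D  A 
   D   E  A 
 * E   E  A 
(> = start, * = accepting)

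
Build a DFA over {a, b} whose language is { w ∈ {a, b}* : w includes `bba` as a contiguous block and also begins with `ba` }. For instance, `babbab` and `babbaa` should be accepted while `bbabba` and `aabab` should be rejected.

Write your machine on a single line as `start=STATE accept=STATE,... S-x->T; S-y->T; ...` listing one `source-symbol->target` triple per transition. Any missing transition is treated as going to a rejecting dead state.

start=S0; accept=S6; S0-a->S1; S0-b->S2; S1-a->S1; S1-b->S1; S2-a->S3; S2-b->S1; S3-a->S3; S3-b->S4; S4-a->S3; S4-b->S5; S5-a->S6; S5-b->S5; S6-a->S6; S6-b->S6

Run two small machines in parallel and take their product. One (4 states) tracks whether and how much of `bba` has been seen; the other (4 states) tracks whether the input so far still matches the prefix `ba`. Each combined state is a pair, one component from each; accept when both components accept. After merging equivalent states the machine shrinks.
With 7 states:
        a   b  
>  S0   S1  S2 
   S1   S1  S1 
   S2   S3  S1 
   S3   S3  S4 
   S4   S3  S5 
   S5   S6  S5 
 * S6   S6  S6 
(> = start, * = accepting)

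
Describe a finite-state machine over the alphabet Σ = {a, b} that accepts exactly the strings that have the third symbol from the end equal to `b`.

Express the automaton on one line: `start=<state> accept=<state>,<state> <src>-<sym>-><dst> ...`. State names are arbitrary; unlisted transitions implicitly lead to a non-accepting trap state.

start=q0 accept=q11,q12,q13,q14 q0-a->q1 q0-b->q2 q1-a->q3 q1-b->q4 q2-a->q5 q2-b->q6 q3-a->q7 q3-b->q8 q4-a->q9 q4-b->q10 q5-a->q11 q5-b->q12 q6-a->q13 q6-b->q14 q7-a->q7 q7-b->q8 q8-a->q9 q8-b->q10 q9-a->q11 q9-b->q12 q10-a->q13 q10-b->q14 q11-a->q7 q11-b->q8 q12-a->q9 q12-b->q10 q13-a->q11 q13-b->q12 q14-a->q13 q14-b->q14

Because acceptance depends on a position counted from the end, the machine has to buffer the most recent 3 symbols. Make each state the string of the last up-to-3 symbols read; on input `x` shift the window left and append `x`. Accept when the buffered window has length 3 and begins with `b`.
15 states suffice.
          a    b  
>  q0     q1   q2 
   q1     q3   q4 
   q2     q5   q6 
   q3     q7   q8 
   q4     q9  q10 
   q5    q11  q12 
   q6    q13  q14 
   q7     q7   q8 
   q8     q9  q10 
   q9    q11  q12 
   q10   q13  q14 
 * q11    q7   q8 
 * q12    q9  q10 
 * q13   q11  q12 
 * q14   q13  q14 
(> = start, * = accepting)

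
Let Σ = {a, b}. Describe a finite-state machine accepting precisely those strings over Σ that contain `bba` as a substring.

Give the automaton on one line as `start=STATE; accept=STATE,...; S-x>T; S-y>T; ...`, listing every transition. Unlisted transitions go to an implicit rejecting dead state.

Track how much of `bba` has been matched so far: state q0 is no progress, q3 is the absorbing accept state reached once `bba` has occurred. Intermediate states record partial matches; on a mismatch, fall back to the longest reusable overlap.
A 4-state machine:
        a   b  
>  q0   q0  q1 
   q1   q0  q2 
   q2   q3  q2 
 * q3   q3  q3 
(> = start, * = accepting)

start=q0; accept=q3; q0-a>q0; q0-b>q1; q1-a>q0; q1-b>q2; q2-a>q3; q2-b>q2; q3-a>q3; q3-b>q3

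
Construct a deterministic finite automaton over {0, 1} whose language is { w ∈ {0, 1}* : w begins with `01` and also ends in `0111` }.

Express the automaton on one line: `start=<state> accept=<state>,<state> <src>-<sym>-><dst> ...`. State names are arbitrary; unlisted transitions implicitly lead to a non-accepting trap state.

start=q0 accept=q6 q0-0->q1 q0-1->q2 q1-0->q2 q1-1->q3 q2-0->q2 q2-1->q2 q3-0->q4 q3-1->q5 q4-0->q4 q4-1->q3 q5-0->q4 q5-1->q6 q6-0->q4 q6-1->q7 q7-0->q4 q7-1->q7

Handle the two conditions separately and then intersect. One (4 states) tracks whether the input so far still matches the prefix `01`; the other (5 states) tracks how much of the suffix `0111` has currently been matched. Each combined state is a pair, one component from each; accept when both components accept. After merging equivalent states the machine shrinks.
        0   1  
>  q0   q1  q2 
   q1   q2  q3 
   q2   q2  q2 
   q3   q4  q5 
   q4   q4  q3 
   q5   q4  q6 
 * q6   q4  q7 
   q7   q4  q7 
(> = start, * = accepting)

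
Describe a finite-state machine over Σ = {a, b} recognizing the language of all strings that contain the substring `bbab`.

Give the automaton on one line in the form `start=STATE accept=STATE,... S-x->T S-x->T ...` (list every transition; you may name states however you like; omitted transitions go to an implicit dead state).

States s0..s3 record the length of the longest prefix of `bbab` that matches the current input suffix. Reaching s4 means `bbab` has been seen, and we stay there forever. Accept from s4.
5 states suffice.
        a   b  
>  s0   s0  s1 
   s1   s0  s2 
   s2   s3  s2 
   s3   s0  s4 
 * s4   s4  s4 
(> = start, * = accepting)

start=s0 accept=s4 s0-a->s0 s0-b->s1 s1-a->s0 s1-b->s2 s2-a->s3 s2-b->s2 s3-a->s0 s3-b->s4 s4-a->s4 s4-b->s4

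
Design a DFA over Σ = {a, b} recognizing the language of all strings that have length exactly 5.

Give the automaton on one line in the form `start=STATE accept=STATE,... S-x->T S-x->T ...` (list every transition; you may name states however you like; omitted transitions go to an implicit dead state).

start=s0 accept=s5 s0-a->s1 s0-b->s1 s1-a->s2 s1-b->s2 s2-a->s3 s2-b->s3 s3-a->s4 s3-b->s4 s4-a->s5 s4-b->s5 s5-a->s6 s5-b->s6 s6-a->s6 s6-b->s6

We only need to distinguish lengths 0, 1, …, 5, and '>5'. Chain s0 → s1 → s2 → s3 → s4 → s5 → s6 on every symbol, with s6 looping. Accepting states: {s5}.
        a   b  
>  s0   s1  s1 
   s1   s2  s2 
   s2   s3  s3 
   s3   s4  s4 
   s4   s5  s5 
 * s5   s6  s6 
   s6   s6  s6 
(> = start, * = accepting)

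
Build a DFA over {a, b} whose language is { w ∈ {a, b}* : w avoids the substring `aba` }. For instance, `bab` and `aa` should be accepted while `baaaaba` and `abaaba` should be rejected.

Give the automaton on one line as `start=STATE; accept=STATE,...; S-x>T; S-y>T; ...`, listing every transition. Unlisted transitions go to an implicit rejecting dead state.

This is the complement of 'contains `aba`'. Use the same substring-matching states — S0 through S3 holding how much of `aba` has just been matched — but flip the accepting set: everything except the trap S3 accepts.
4 states suffice.
        a   b  
>* S0   S1  S0 
 * S1   S1  S2 
 * S2   S3  S0 
   S3   S3  S3 
(> = start, * = accepting)

start=S0; accept=S0,S1,S2; S0-a>S1; S0-b>S0; S1-a>S1; S1-b>S2; S2-a>S3; S2-b>S0; S3-a>S3; S3-b>S3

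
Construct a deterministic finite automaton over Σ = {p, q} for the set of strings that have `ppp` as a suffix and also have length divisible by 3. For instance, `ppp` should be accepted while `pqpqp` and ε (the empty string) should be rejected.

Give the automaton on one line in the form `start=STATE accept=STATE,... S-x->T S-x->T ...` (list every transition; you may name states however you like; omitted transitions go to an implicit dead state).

Handle the two conditions separately and then intersect. The first has 4 states tracking how much of the suffix `ppp` has currently been matched; the second has 3 states tracking the input length modulo 3. A product state is a pair (one from each), accepting exactly when both do. Equivalent product states are then merged.
        p   q  
>  S0   S1  S2 
   S1   S3  S4 
   S2   S4  S4 
   S3   S5  S0 
   S4   S0  S0 
 * S5   S1  S2 
(> = start, * = accepting)

start=S0 accept=S5 S0-p->S1 S0-q->S2 S1-p->S3 S1-q->S4 S2-p->S4 S2-q->S4 S3-p->S5 S3-q->S0 S4-p->S0 S4-q->S0 S5-p->S1 S5-q->S2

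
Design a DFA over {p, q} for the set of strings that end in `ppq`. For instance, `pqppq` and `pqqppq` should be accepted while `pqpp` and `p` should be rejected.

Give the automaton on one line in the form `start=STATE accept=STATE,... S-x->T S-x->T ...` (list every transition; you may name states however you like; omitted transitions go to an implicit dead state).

start=A accept=D A-p->B A-q->A B-p->C B-q->A C-p->C C-q->D D-p->B D-q->A

Let each state record the length of the longest suffix of the input read so far that is also a prefix of `ppq`. B means the last symbol is `p`; C means the last 2 symbols are `pp`; D means the last 3 symbols are `ppq`. Accept only at D, where the string currently ends in `ppq`.
With 4 states:
       p  q 
>  A   B  A 
   B   C  A 
   C   C  D 
 * D   B  A 
(> = start, * = accepting)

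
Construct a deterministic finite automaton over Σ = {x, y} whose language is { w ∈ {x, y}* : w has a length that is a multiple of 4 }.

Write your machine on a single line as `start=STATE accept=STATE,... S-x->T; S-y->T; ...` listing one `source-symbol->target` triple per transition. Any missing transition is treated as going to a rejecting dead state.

Only the length mod 4 matters, so use a 4-cycle: from any state, every input symbol moves to the next state, wrapping D back to A. Mark A accepting.
With 4 states:
       x  y 
>* A   B  B 
   B   C  C 
   C   D  D 
   D   A  A 
(> = start, * = accepting)

start=A; accept=A; A-x->B; A-y->B; B-x->C; B-y->C; C-x->D; C-y->D; D-x->A; D-y->A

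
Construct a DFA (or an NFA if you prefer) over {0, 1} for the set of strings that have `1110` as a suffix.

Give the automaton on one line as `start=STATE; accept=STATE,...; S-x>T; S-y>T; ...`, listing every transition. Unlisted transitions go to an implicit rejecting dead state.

start=q0; accept=q4; q0-0>q0; q0-1>q1; q1-0>q0; q1-1>q2; q2-0>q0; q2-1>q3; q3-0>q4; q3-1>q3; q4-0>q0; q4-1>q1

Remember how much of `1110` the current input suffix matches. State q0 means no match yet; q1 means the last symbol is `1`; q2 means the last 2 symbols are `11`; q3 means the last 3 symbols are `111`; q4 means the last 4 symbols are `1110`. Only q4 accepts. On a mismatch, fall back to the longest proper suffix that is still a prefix of `1110`.
5 states suffice.
        0   1  
>  q0   q0  q1 
   q1   q0  q2 
   q2   q0  q3 
   q3   q4  q3 
 * q4   q0  q1 
(> = start, * = accepting)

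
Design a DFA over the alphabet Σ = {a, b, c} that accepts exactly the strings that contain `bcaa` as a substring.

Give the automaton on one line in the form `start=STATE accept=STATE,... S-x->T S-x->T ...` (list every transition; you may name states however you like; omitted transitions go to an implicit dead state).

start=s0 accept=s4 s0-a->s0 s0-b->s1 s0-c->s0 s1-a->s0 s1-b->s1 s1-c->s2 s2-a->s3 s2-b->s1 s2-c->s0 s3-a->s4 s3-b->s1 s3-c->s0 s4-a->s4 s4-b->s4 s4-c->s4

States s0..s3 record the length of the longest prefix of `bcaa` that matches the current input suffix. Reaching s4 means `bcaa` has been seen, and we stay there forever. Accept from s4.
A 5-state machine:
        a   b   c  
>  s0   s0  s1  s0 
   s1   s0  s1  s2 
   s2   s3  s1  s0 
   s3   s4  s1  s0 
 * s4   s4  s4  s4 
(> = start, * = accepting)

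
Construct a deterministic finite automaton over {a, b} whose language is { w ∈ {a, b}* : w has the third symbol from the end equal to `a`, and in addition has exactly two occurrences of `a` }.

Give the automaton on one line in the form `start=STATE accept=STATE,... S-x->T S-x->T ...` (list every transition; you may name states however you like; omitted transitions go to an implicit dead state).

Handle the two conditions separately and then intersect. One (15 states) tracks the last 3 symbols read; the other (4 states) tracks the count of `a`s, saturating at 3. Each combined state is a pair, one component from each; accept when both components accept. After merging equivalent states the machine shrinks.
          a    b  
>  q0     q1   q0 
   q1     q2   q3 
   q2     q4   q5 
   q3     q6   q7 
   q4     q4   q4 
 * q5     q4   q8 
 * q6     q4   q9 
   q7    q10   q7 
 * q8     q4   q4 
   q9     q4   q8 
   q10    q4   q9 
(> = start, * = accepting)

start=q0 accept=q5,q6,q8 q0-a->q1 q0-b->q0 q1-a->q2 q1-b->q3 q2-a->q4 q2-b->q5 q3-a->q6 q3-b->q7 q4-a->q4 q4-b->q4 q5-a->q4 q5-b->q8 q6-a->q4 q6-b->q9 q7-a->q10 q7-b->q7 q8-a->q4 q8-b->q4 q9-a->q4 q9-b->q8 q10-a->q4 q10-b->q9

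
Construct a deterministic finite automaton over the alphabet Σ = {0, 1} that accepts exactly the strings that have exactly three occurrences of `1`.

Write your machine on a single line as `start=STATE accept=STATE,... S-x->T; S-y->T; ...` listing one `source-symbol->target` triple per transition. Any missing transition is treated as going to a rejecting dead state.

Only the number of `1`s matters, and only up to 4. Make a chain A → B → C → D → E advanced by each `1` (with E absorbing); every other symbol self-loops. The accepting set is {D}.
With 5 states:
       0  1 
>  A   A  B 
   B   B  C 
   C   C  D 
 * D   D  E 
   E   E  E 
(> = start, * = accepting)

start=A; accept=D; A-0->A; A-1->B; B-0->B; B-1->C; C-0->C; C-1->D; D-0->D; D-1->E; E-0->E; E-1->E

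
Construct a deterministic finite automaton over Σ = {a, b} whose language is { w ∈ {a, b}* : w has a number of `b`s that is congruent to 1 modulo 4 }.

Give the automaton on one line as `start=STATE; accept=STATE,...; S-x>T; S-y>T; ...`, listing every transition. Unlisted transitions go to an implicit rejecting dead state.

Keep the running count of `b`s modulo 4: each `b` advances along the cycle q0 → q1 → q2 → q3 → q0 while other symbols loop. Accept at q1.
4 states suffice.
        a   b  
>  q0   q0  q1 
 * q1   q1  q2 
   q2   q2  q3 
   q3   q3  q0 
(> = start, * = accepting)

start=q0; accept=q1; q0-a>q0; q0-b>q1; q1-a>q1; q1-b>q2; q2-a>q2; q2-b>q3; q3-a>q3; q3-b>q0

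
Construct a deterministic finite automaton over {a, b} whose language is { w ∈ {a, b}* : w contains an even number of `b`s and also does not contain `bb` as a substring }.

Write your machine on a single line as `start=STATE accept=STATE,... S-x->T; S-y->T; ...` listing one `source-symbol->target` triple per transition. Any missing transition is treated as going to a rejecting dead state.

start=q0; accept=q0,q4; q0-a->q0; q0-b->q1; q1-a->q2; q1-b->q3; q2-a->q2; q2-b->q4; q3-a->q3; q3-b->q3; q4-a->q0; q4-b->q3

Handle the two conditions separately and then intersect. One (2 states) tracks the count of `b`s modulo 2; the other (3 states) tracks partial matches of the forbidden pattern `bb`. Each combined state is a pair, one component from each; accept when both components accept. After merging equivalent states the machine shrinks.
A 5-state machine:
        a   b  
>* q0   q0  q1 
   q1   q2  q3 
   q2   q2  q4 
   q3   q3  q3 
 * q4   q0  q3 
(> = start, * = accepting)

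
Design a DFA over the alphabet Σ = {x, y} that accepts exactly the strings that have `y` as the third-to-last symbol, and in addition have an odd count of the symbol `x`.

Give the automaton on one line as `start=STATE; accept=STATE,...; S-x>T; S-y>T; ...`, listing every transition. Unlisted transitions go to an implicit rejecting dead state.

start=A; accept=I,J,K,L; A-x>B; A-y>C; B-x>A; B-y>D; C-x>E; C-y>F; D-x>G; D-y>H; E-x>A; E-y>I; F-x>J; F-y>F; G-x>K; G-y>C; H-x>G; H-y>L; I-x>G; I-y>H; J-x>A; J-y>I; K-x>A; K-y>D; L-x>G; L-y>L

Handle the two conditions separately and then intersect. The first has 15 states tracking the last 3 symbols read; the second has 2 states tracking the count of `x`s modulo 2. A product state is a pair (one from each), accepting exactly when both do. Minimizing collapses redundant product states.
12 states suffice.
       x  y 
>  A   B  C 
   B   A  D 
   C   E  F 
   D   G  H 
   E   A  I 
   F   J  F 
   G   K  C 
   H   G  L 
 * I   G  H 
 * J   A  I 
 * K   A  D 
 * L   G  L 
(> = start, * = accepting)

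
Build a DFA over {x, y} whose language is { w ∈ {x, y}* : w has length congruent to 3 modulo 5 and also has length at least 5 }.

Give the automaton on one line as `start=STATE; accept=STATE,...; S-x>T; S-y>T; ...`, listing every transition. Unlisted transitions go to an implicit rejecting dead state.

start=A; accept=I; A-x>B; A-y>B; B-x>C; B-y>C; C-x>D; C-y>D; D-x>E; D-y>E; E-x>F; E-y>F; F-x>G; F-y>G; G-x>H; G-y>H; H-x>I; H-y>I; I-x>J; I-y>J; J-x>K; J-y>K; K-x>G; K-y>G

Handle the two conditions separately and then intersect. One (5 states) tracks the input length modulo 5; the other (7 states) tracks the input length, saturating at 6. Each combined state is a pair, one component from each; accept when both components accept.
With 11 states:
       x  y 
>  A   B  B 
   B   C  C 
   C   D  D 
   D   E  E 
   E   F  F 
   F   G  G 
   G   H  H 
   H   I  I 
 * I   J  J 
   J   K  K 
   K   G  G 
(> = start, * = accepting)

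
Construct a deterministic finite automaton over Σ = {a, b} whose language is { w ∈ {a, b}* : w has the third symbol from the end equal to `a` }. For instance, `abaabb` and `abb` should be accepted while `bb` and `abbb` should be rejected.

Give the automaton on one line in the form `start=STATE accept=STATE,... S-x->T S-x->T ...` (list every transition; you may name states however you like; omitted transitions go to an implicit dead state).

A DFA must remember the last 3 symbols (since which symbol is third-to-last isn't known until the input ends). Use one state per possible window of the last ≤3 symbols; accept from those whose window starts with `a`.
          a    b  
>  q0     q1   q2 
   q1     q3   q4 
   q2     q5   q6 
   q3     q7   q8 
   q4     q9  q10 
   q5    q11  q12 
   q6    q13  q14 
 * q7     q7   q8 
 * q8     q9  q10 
 * q9    q11  q12 
 * q10   q13  q14 
   q11    q7   q8 
   q12    q9  q10 
   q13   q11  q12 
   q14   q13  q14 
(> = start, * = accepting)

start=q0 accept=q7,q8,q9,q10 q0-a->q1 q0-b->q2 q1-a->q3 q1-b->q4 q2-a->q5 q2-b->q6 q3-a->q7 q3-b->q8 q4-a->q9 q4-b->q10 q5-a->q11 q5-b->q12 q6-a->q13 q6-b->q14 q7-a->q7 q7-b->q8 q8-a->q9 q8-b->q10 q9-a->q11 q9-b->q12 q10-a->q13 q10-b->q14 q11-a->q7 q11-b->q8 q12-a->q9 q12-b->q10 q13-a->q11 q13-b->q12 q14-a->q13 q14-b->q14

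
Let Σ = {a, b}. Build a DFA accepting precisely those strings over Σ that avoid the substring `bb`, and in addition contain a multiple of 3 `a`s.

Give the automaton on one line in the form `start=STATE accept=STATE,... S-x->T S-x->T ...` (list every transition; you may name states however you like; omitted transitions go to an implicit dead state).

start=S0 accept=S0,S2 S0-a->S1 S0-b->S2 S1-a->S3 S1-b->S4 S2-a->S1 S2-b->S5 S3-a->S0 S3-b->S6 S4-a->S3 S4-b->S5 S5-a->S5 S5-b->S5 S6-a->S0 S6-b->S5

Handle the two conditions separately and then intersect. One (3 states) tracks partial matches of the forbidden pattern `bb`; the other (3 states) tracks the count of `a`s modulo 3. Each combined state is a pair, one component from each; accept when both components accept. Equivalent product states are then merged.
A 7-state machine:
        a   b  
>* S0   S1  S2 
   S1   S3  S4 
 * S2   S1  S5 
   S3   S0  S6 
   S4   S3  S5 
   S5   S5  S5 
   S6   S0  S5 
(> = start, * = accepting)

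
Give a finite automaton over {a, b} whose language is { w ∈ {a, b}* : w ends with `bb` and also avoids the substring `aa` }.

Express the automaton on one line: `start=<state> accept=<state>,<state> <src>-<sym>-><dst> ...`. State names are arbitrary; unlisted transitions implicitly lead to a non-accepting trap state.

Handle the two conditions separately and then intersect. One (3 states) tracks how much of the suffix `bb` has currently been matched; the other (3 states) tracks partial matches of the forbidden pattern `aa`. Each combined state is a pair, one component from each; accept when both components accept.
7 states suffice.
        a   b  
>  S0   S1  S2 
   S1   S3  S2 
   S2   S1  S4 
   S3   S3  S5 
 * S4   S1  S4 
   S5   S3  S6 
   S6   S3  S6 
(> = start, * = accepting)

start=S0 accept=S4 S0-a->S1 S0-b->S2 S1-a->S3 S1-b->S2 S2-a->S1 S2-b->S4 S3-a->S3 S3-b->S5 S4-a->S1 S4-b->S4 S5-a->S3 S5-b->S6 S6-a->S3 S6-b->S6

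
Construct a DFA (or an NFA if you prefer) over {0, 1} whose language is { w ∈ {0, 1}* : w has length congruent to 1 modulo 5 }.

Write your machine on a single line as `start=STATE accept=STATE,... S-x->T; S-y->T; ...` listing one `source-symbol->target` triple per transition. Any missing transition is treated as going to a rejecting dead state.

Count input length modulo 5: every symbol advances one step around the cycle q0 → q1 → q2 → q3 → q4 → q0. Accept at q1.
With 5 states:
        0   1  
>  q0   q1  q1 
 * q1   q2  q2 
   q2   q3  q3 
   q3   q4  q4 
   q4   q0  q0 
(> = start, * = accepting)

start=q0; accept=q1; q0-0->q1; q0-1->q1; q1-0->q2; q1-1->q2; q2-0->q3; q2-1->q3; q3-0->q4; q3-1->q4; q4-0->q0; q4-1->q0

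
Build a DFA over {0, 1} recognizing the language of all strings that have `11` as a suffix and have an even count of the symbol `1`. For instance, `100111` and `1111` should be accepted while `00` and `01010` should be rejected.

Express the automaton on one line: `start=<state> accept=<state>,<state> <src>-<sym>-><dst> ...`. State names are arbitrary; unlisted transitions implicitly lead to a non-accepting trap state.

Handle the two conditions separately and then intersect. The first has 3 states tracking how much of the suffix `11` has currently been matched; the second has 2 states tracking the count of `1`s modulo 2. A product state is a pair (one from each), accepting exactly when both do. Equivalent product states are then merged.
With 4 states:
       0  1 
>  A   A  B 
   B   C  D 
   C   C  A 
 * D   A  B 
(> = start, * = accepting)

start=A accept=D A-0->A A-1->B B-0->C B-1->D C-0->C C-1->A D-0->A D-1->B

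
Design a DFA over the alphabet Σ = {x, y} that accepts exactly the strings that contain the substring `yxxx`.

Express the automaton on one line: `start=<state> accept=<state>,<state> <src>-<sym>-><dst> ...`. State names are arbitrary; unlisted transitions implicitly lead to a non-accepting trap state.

States q0..q3 record the length of the longest prefix of `yxxx` that matches the current input suffix. Reaching q4 means `yxxx` has been seen, and we stay there forever. Accept from q4.
With 5 states:
        x   y  
>  q0   q0  q1 
   q1   q2  q1 
   q2   q3  q1 
   q3   q4  q1 
 * q4   q4  q4 
(> = start, * = accepting)

start=q0 accept=q4 q0-x->q0 q0-y->q1 q1-x->q2 q1-y->q1 q2-x->q3 q2-y->q1 q3-x->q4 q3-y->q1 q4-x->q4 q4-y->q4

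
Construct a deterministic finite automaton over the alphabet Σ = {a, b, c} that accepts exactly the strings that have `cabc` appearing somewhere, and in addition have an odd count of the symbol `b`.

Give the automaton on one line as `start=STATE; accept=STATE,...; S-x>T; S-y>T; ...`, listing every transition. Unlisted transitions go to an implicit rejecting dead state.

Handle the two conditions separately and then intersect. One (5 states) tracks whether and how much of `cabc` has been seen; the other (2 states) tracks the count of `b`s modulo 2. Each combined state is a pair, one component from each; accept when both components accept.
        a   b   c  
>  S0   S0  S1  S2 
   S1   S1  S0  S3 
   S2   S4  S1  S2 
   S3   S5  S0  S3 
   S4   S0  S6  S2 
   S5   S1  S7  S3 
   S6   S1  S0  S8 
   S7   S0  S1  S9 
 * S8   S8  S9  S8 
   S9   S9  S8  S9 
(> = start, * = accepting)

start=S0; accept=S8; S0-a>S0; S0-b>S1; S0-c>S2; S1-a>S1; S1-b>S0; S1-c>S3; S2-a>S4; S2-b>S1; S2-c>S2; S3-a>S5; S3-b>S0; S3-c>S3; S4-a>S0; S4-b>S6; S4-c>S2; S5-a>S1; S5-b>S7; S5-c>S3; S6-a>S1; S6-b>S0; S6-c>S8; S7-a>S0; S7-b>S1; S7-c>S9; S8-a>S8; S8-b>S9; S8-c>S8; S9-a>S9; S9-b>S8; S9-c>S9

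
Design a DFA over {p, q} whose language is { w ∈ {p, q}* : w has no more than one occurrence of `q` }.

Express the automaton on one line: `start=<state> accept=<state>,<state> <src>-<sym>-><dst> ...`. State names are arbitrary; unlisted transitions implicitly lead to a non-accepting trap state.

start=A accept=A,B A-p->A A-q->B B-p->B B-q->C C-p->C C-q->C

Count `q`s, saturating at 2: state A means no `q` yet, B means one `q` seen, C means more than one. Each `q` increments (capped at C); other symbols loop. Accept from {A, B}.
With 3 states:
       p  q 
>* A   A  B 
 * B   B  C 
   C   C  C 
(> = start, * = accepting)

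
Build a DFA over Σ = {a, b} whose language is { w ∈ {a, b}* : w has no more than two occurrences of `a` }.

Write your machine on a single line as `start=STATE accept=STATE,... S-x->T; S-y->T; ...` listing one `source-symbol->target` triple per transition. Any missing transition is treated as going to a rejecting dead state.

start=S0; accept=S0,S1,S2; S0-a->S1; S0-b->S0; S1-a->S2; S1-b->S1; S2-a->S3; S2-b->S2; S3-a->S3; S3-b->S3

Only the number of `a`s matters, and only up to 3. Make a chain S0 → S1 → S2 → S3 advanced by each `a` (with S3 absorbing); every other symbol self-loops. The accepting set is {S0, S1, S2}.
        a   b  
>* S0   S1  S0 
 * S1   S2  S1 
 * S2   S3  S2 
   S3   S3  S3 
(> = start, * = accepting)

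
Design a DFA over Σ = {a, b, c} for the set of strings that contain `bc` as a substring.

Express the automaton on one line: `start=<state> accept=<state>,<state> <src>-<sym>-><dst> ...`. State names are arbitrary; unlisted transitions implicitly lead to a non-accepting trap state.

Track how much of `bc` has been matched so far: state S0 is no progress, S2 is the absorbing accept state reached once `bc` has occurred. Intermediate states record partial matches; on a mismatch, fall back to the longest reusable overlap.
A 3-state machine:
        a   b   c  
>  S0   S0  S1  S0 
   S1   S0  S1  S2 
 * S2   S2  S2  S2 
(> = start, * = accepting)

start=S0 accept=S2 S0-a->S0 S0-b->S1 S0-c->S0 S1-a->S0 S1-b->S1 S1-c->S2 S2-a->S2 S2-b->S2 S2-c->S2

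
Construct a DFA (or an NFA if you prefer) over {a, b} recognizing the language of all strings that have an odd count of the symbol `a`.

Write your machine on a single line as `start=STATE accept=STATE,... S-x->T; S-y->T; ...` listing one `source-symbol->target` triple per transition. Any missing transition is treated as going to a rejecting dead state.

start=S0; accept=S1; S0-a->S1; S0-b->S0; S1-a->S0; S1-b->S1

The only thing that matters is how many `a`s have appeared, reduced mod 2. Use one state per residue: S0 for 0, …, S1 for 1. Reading `a` moves to the next residue; anything else stays put. S1 is accepting.
2 states suffice.
        a   b  
>  S0   S1  S0 
 * S1   S0  S1 
(> = start, * = accepting)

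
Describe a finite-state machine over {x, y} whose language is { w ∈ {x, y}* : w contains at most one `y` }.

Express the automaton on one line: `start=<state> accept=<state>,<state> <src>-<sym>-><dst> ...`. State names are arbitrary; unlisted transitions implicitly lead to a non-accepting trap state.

start=s0 accept=s0,s1 s0-x->s0 s0-y->s1 s1-x->s1 s1-y->s2 s2-x->s2 s2-y->s2

Count `y`s, saturating at 2: state s0 means no `y` yet, s1 means one `y` seen, s2 means more than one. Each `y` increments (capped at s2); other symbols loop. Accept from {s0, s1}.
With 3 states:
        x   y  
>* s0   s0  s1 
 * s1   s1  s2 
   s2   s2  s2 
(> = start, * = accepting)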